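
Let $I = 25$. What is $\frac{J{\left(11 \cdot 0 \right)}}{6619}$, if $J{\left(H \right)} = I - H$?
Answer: $\frac{25}{6619} \approx 0.003777$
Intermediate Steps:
$J{\left(H \right)} = 25 - H$
$\frac{J{\left(11 \cdot 0 \right)}}{6619} = \frac{25 - 11 \cdot 0}{6619} = \left(25 - 0\right) \frac{1}{6619} = \left(25 + 0\right) \frac{1}{6619} = 25 \cdot \frac{1}{6619} = \frac{25}{6619}$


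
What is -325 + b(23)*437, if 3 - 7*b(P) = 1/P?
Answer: -983/7 ≈ -140.43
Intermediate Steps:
b(P) = 3/7 - 1/(7*P)
-325 + b(23)*437 = -325 + ((⅐)*(-1 + 3*23)/23)*437 = -325 + ((⅐)*(1/23)*(-1 + 69))*437 = -325 + ((⅐)*(1/23)*68)*437 = -325 + (68/161)*437 = -325 + 1292/7 = -983/7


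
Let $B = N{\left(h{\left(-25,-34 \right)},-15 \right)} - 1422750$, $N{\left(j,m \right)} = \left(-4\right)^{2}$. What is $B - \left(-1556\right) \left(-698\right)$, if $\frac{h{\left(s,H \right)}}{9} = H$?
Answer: $-2508822$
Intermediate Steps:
$h{\left(s,H \right)} = 9 H$
$N{\left(j,m \right)} = 16$
$B = -1422734$ ($B = 16 - 1422750 = -1422734$)
$B - \left(-1556\right) \left(-698\right) = -1422734 - \left(-1556\right) \left(-698\right) = -1422734 - 1086088 = -2508822$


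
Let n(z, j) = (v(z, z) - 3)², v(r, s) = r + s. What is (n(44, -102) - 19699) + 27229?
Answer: 14755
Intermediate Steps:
n(z, j) = (-3 + 2*z)² (n(z, j) = ((z + z) - 3)² = (2*z - 3)² = (-3 + 2*z)²)
(n(44, -102) - 19699) + 27229 = ((-3 + 2*44)² - 19699) + 27229 = ((-3 + 88)² - 19699) + 27229 = (85² - 19699) + 27229 = (7225 - 19699) + 27229 = -12474 + 27229 = 14755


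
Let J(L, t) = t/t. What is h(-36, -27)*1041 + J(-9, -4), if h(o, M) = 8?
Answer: 8329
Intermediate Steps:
J(L, t) = 1
h(-36, -27)*1041 + J(-9, -4) = 8*1041 + 1 = 8328 + 1 = 8329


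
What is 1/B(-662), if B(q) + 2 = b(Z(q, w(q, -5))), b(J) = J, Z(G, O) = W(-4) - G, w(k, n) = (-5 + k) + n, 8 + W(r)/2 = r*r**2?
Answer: 1/516 ≈ 0.0019380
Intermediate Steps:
W(r) = -16 + 2*r**3 (W(r) = -16 + 2*(r*r**2) = -16 + 2*r**3)
w(k, n) = -5 + k + n
Z(G, O) = -144 - G (Z(G, O) = (-16 + 2*(-4)**3) - G = (-16 + 2*(-64)) - G = (-16 - 128) - G = -144 - G)
B(q) = -146 - q (B(q) = -2 + (-144 - q) = -146 - q)
1/B(-662) = 1/(-146 - 1*(-662)) = 1/(-146 + 662) = 1/516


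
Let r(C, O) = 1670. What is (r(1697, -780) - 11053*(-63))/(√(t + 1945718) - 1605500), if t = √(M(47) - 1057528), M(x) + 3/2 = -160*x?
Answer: 1396018/(-3211000 + √2*√(3891436 + I*√4260198)) ≈ -0.43514 - 1.0035e-7*I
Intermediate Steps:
M(x) = -3/2 - 160*x
t = I*√4260198/2 (t = √((-3/2 - 160*47) - 1057528) = √((-3/2 - 7520) - 1057528) = √(-15043/2 - 1057528) = √(-2130099/2) = I*√4260198/2 ≈ 1032.0*I)
(r(1697, -780) - 11053*(-63))/(√(t + 1945718) - 1605500) = (1670 - 11053*(-63))/(√(I*√4260198/2 + 1945718) - 1605500) = (1670 + 696339)/(√(1945718 + I*√4260198/2) - 1605500) = 698009/(-1605500 + √(1945718 + I*√4260198/2))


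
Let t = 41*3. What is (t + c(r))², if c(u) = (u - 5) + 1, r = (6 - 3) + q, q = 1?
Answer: 15129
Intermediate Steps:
r = 4 (r = (6 - 3) + 1 = 3 + 1 = 4)
c(u) = -4 + u (c(u) = (-5 + u) + 1 = -4 + u)
t = 123
(t + c(r))² = (123 + (-4 + 4))² = (123 + 0)² = 123² = 15129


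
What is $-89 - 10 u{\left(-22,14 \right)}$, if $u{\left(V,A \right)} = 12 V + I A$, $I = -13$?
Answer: $4371$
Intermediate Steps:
$u{\left(V,A \right)} = - 13 A + 12 V$ ($u{\left(V,A \right)} = 12 V - 13 A = - 13 A + 12 V$)
$-89 - 10 u{\left(-22,14 \right)} = -89 - 10 \left(\left(-13\right) 14 + 12 \left(-22\right)\right) = -89 - 10 \left(-182 - 264\right) = -89 - -4460 = -89 + 4460 = 4371$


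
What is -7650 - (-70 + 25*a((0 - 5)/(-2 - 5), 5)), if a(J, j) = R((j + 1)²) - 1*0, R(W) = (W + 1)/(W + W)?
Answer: -546685/72 ≈ -7592.8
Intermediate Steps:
R(W) = (1 + W)/(2*W) (R(W) = (1 + W)/((2*W)) = (1 + W)*(1/(2*W)) = (1 + W)/(2*W))
a(J, j) = (1 + (1 + j)²)/(2*(1 + j)²) (a(J, j) = (1 + (j + 1)²)/(2*((j + 1)²)) - 1*0 = (1 + (1 + j)²)/(2*((1 + j)²)) + 0 = (1 + (1 + j)²)/(2*(1 + j)²) + 0 = (1 + (1 + j)²)/(2*(1 + j)²))
-7650 - (-70 + 25*a((0 - 5)/(-2 - 5), 5)) = -7650 - (-70 + 25*(½ + 1/(2*(1 + 5)²))) = -7650 - (-70 + 25*(½ + (½)/6²)) = -7650 - (-70 + 25*(½ + (½)*(1/36))) = -7650 - (-70 + 25*(½ + 1/72)) = -7650 - (-70 + 25*(37/72)) = -7650 - (-70 + 925/72) = -7650 - 1*(-4115/72) = -7650 + 4115/72 = -546685/72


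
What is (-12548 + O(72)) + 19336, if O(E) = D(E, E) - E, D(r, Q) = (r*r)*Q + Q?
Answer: 380036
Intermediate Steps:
D(r, Q) = Q + Q*r**2 (D(r, Q) = r**2*Q + Q = Q*r**2 + Q = Q + Q*r**2)
O(E) = -E + E*(1 + E**2) (O(E) = E*(1 + E**2) - E = -E + E*(1 + E**2))
(-12548 + O(72)) + 19336 = (-12548 + 72**3) + 19336 = (-12548 + 373248) + 19336 = 360700 + 19336 = 380036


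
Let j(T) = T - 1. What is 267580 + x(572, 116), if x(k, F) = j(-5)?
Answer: 267574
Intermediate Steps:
j(T) = -1 + T
x(k, F) = -6 (x(k, F) = -1 - 5 = -6)
267580 + x(572, 116) = 267580 - 6 = 267574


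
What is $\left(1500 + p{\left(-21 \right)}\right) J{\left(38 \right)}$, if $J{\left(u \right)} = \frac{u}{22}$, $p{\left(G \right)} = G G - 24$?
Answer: $\frac{36423}{11} \approx 3311.2$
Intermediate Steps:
$p{\left(G \right)} = -24 + G^{2}$ ($p{\left(G \right)} = G^{2} - 24 = -24 + G^{2}$)
$J{\left(u \right)} = \frac{u}{22}$ ($J{\left(u \right)} = u \frac{1}{22} = \frac{u}{22}$)
$\left(1500 + p{\left(-21 \right)}\right) J{\left(38 \right)} = \left(1500 - \left(24 - \left(-21\right)^{2}\right)\right) \frac{1}{22} \cdot 38 = \left(1500 + \left(-24 + 441\right)\right) \frac{19}{11} = \left(1500 + 417\right) \frac{19}{11} = 1917 \cdot \frac{19}{11} = \frac{36423}{11}$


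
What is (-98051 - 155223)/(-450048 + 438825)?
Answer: 253274/11223 ≈ 22.567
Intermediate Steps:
(-98051 - 155223)/(-450048 + 438825) = -253274/(-11223) = -253274*(-1/11223) = 253274/11223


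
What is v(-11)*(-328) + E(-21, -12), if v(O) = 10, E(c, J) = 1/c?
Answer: -68881/21 ≈ -3280.0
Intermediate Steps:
v(-11)*(-328) + E(-21, -12) = 10*(-328) + 1/(-21) = -3280 - 1/21 = -68881/21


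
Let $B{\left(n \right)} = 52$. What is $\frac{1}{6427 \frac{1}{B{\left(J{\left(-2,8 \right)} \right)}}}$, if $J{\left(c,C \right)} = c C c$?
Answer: $\frac{52}{6427} \approx 0.0080909$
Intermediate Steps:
$J{\left(c,C \right)} = C c^{2}$ ($J{\left(c,C \right)} = C c c = C c^{2}$)
$\frac{1}{6427 \frac{1}{B{\left(J{\left(-2,8 \right)} \right)}}} = \frac{1}{6427 \cdot \frac{1}{52}} = \frac{1}{\frac{6427}{52}} = \frac{52}{6427}$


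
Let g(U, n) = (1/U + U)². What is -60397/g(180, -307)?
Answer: -1956862800/1049824801 ≈ -1.8640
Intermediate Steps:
g(U, n) = (U + 1/U)²
-60397/g(180, -307) = -60397*32400/(1 + 180²)² = -60397*32400/(1 + 32400)² = -60397/((1/32400)*32401²) = -60397/((1/32400)*1049824801) = -60397/1049824801/32400 = -60397*32400/1049824801 = -1956862800/1049824801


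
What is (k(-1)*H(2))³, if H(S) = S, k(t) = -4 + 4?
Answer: 0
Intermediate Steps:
k(t) = 0
(k(-1)*H(2))³ = (0*2)³ = 0³ = 0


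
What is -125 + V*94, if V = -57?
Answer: -5483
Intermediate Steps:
-125 + V*94 = -125 - 57*94 = -125 - 5358 = -5483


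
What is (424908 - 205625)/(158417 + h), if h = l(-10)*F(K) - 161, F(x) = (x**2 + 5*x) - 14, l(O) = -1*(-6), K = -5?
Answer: 219283/158172 ≈ 1.3864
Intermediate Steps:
l(O) = 6
F(x) = -14 + x**2 + 5*x
h = -245 (h = 6*(-14 + (-5)**2 + 5*(-5)) - 161 = 6*(-14 + 25 - 25) - 161 = 6*(-14) - 161 = -84 - 161 = -245)
(424908 - 205625)/(158417 + h) = (424908 - 205625)/(158417 - 245) = 219283/158172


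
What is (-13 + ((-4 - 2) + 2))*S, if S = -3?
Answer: 51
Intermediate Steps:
(-13 + ((-4 - 2) + 2))*S = (-13 + ((-4 - 2) + 2))*(-3) = (-13 + (-6 + 2))*(-3) = (-13 - 4)*(-3) = -17*(-3) = 51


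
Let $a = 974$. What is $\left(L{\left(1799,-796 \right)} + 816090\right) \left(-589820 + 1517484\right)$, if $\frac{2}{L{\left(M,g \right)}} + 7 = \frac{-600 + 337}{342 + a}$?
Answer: $\frac{7173115606264352}{9475} \approx 7.5706 \cdot 10^{11}$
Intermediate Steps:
$L{\left(M,g \right)} = - \frac{2632}{9475}$ ($L{\left(M,g \right)} = \frac{2}{-7 + \frac{-600 + 337}{342 + 974}} = \frac{2}{-7 - \frac{263}{1316}} = \frac{2}{- \frac{9475}{1316}} = 2 \left(- \frac{1316}{9475}\right) = - \frac{2632}{9475}$)
$\left(L{\left(1799,-796 \right)} + 816090\right) \left(-589820 + 1517484\right) = \left(- \frac{2632}{9475} + 816090\right) \left(-589820 + 1517484\right) = \frac{7732450118}{9475} \cdot 927664 = \frac{7173115606264352}{9475}$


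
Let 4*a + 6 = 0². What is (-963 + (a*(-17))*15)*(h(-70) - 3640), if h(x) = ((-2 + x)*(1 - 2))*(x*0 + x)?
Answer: 5038740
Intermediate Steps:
h(x) = x*(2 - x) (h(x) = ((-2 + x)*(-1))*(0 + x) = (2 - x)*x = x*(2 - x))
a = -3/2 (a = -3/2 + (¼)*0² = -3/2 + (¼)*0 = -3/2 + 0 = -3/2 ≈ -1.5000)
(-963 + (a*(-17))*15)*(h(-70) - 3640) = (-963 - 3/2*(-17)*15)*(-70*(2 - 1*(-70)) - 3640) = (-963 + (51/2)*15)*(-70*(2 + 70) - 3640) = (-963 + 765/2)*(-70*72 - 3640) = -1161*(-5040 - 3640)/2 = -1161/2*(-8680) = 5038740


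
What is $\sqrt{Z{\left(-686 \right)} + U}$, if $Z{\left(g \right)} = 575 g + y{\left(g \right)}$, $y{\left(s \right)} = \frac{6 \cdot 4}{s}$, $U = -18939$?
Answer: $\frac{i \sqrt{992547073}}{49} \approx 642.95 i$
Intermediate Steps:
$y{\left(s \right)} = \frac{24}{s}$
$Z{\left(g \right)} = \frac{24}{g} + 575 g$ ($Z{\left(g \right)} = 575 g + \frac{24}{g} = \frac{24}{g} + 575 g$)
$\sqrt{Z{\left(-686 \right)} + U} = \sqrt{\left(\frac{24}{-686} + 575 \left(-686\right)\right) - 18939} = \sqrt{\left(24 \left(- \frac{1}{686}\right) - 394450\right) - 18939} = \sqrt{\left(- \frac{12}{343} - 394450\right) - 18939} = \sqrt{- \frac{135296362}{343} - 18939} = \sqrt{- \frac{141792439}{343}} = \frac{i \sqrt{992547073}}{49}$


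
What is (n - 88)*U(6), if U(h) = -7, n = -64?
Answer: 1064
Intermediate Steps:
(n - 88)*U(6) = (-64 - 88)*(-7) = -152*(-7) = 1064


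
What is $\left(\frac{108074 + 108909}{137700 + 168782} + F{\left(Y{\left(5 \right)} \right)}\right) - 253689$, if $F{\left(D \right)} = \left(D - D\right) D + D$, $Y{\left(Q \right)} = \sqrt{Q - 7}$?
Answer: $- \frac{77750895115}{306482} + i \sqrt{2} \approx -2.5369 \cdot 10^{5} + 1.4142 i$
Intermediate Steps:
$Y{\left(Q \right)} = \sqrt{-7 + Q}$
$F{\left(D \right)} = D$ ($F{\left(D \right)} = 0 D + D = 0 + D = D$)
$\left(\frac{108074 + 108909}{137700 + 168782} + F{\left(Y{\left(5 \right)} \right)}\right) - 253689 = \left(\frac{108074 + 108909}{137700 + 168782} + \sqrt{-7 + 5}\right) - 253689 = \left(\frac{216983}{306482} + \sqrt{-2}\right) - 253689 = \left(216983 \cdot \frac{1}{306482} + i \sqrt{2}\right) - 253689 = \left(\frac{216983}{306482} + i \sqrt{2}\right) - 253689 = - \frac{77750895115}{306482} + i \sqrt{2}$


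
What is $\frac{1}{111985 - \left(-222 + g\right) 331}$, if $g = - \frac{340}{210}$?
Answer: $\frac{21}{3906061} \approx 5.3763 \cdot 10^{-6}$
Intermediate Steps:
$g = - \frac{34}{21}$ ($g = \left(-340\right) \frac{1}{210} = - \frac{34}{21} \approx -1.619$)
$\frac{1}{111985 - \left(-222 + g\right) 331} = \frac{1}{111985 - \left(-222 - \frac{34}{21}\right) 331} = \frac{1}{111985 - \left(- \frac{4696}{21}\right) 331} = \frac{1}{111985 - - \frac{1554376}{21}} = \frac{1}{111985 + \frac{1554376}{21}} = \frac{1}{\frac{3906061}{21}} = \frac{21}{3906061}$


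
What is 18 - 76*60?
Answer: -4542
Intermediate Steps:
18 - 76*60 = 18 - 4560 = -4542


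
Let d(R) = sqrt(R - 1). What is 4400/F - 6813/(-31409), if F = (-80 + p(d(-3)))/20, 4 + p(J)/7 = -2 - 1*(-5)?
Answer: -2763399269/2732583 ≈ -1011.3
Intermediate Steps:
d(R) = sqrt(-1 + R)
p(J) = -7 (p(J) = -28 + 7*(-2 - 1*(-5)) = -28 + 7*(-2 + 5) = -28 + 7*3 = -28 + 21 = -7)
F = -87/20 (F = (-80 - 7)/20 = -87*1/20 = -87/20 ≈ -4.3500)
4400/F - 6813/(-31409) = 4400/(-87/20) - 6813/(-31409) = 4400*(-20/87) - 6813*(-1/31409) = -88000/87 + 6813/31409 = -2763399269/2732583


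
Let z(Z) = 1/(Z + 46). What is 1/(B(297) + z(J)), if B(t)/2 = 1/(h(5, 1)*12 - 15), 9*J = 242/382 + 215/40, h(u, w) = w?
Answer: -1925319/1242290 ≈ -1.5498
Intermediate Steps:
J = 9181/13752 (J = (242/382 + 215/40)/9 = (242*(1/382) + 215*(1/40))/9 = (121/191 + 43/8)/9 = (⅑)*(9181/1528) = 9181/13752 ≈ 0.66761)
z(Z) = 1/(46 + Z)
B(t) = -⅔ (B(t) = 2/(1*12 - 15) = 2/(12 - 15) = 2/(-3) = 2*(-⅓) = -⅔)
1/(B(297) + z(J)) = 1/(-⅔ + 1/(46 + 9181/13752)) = 1/(-⅔ + 1/(641773/13752)) = 1/(-⅔ + 13752/641773) = 1/(-1242290/1925319) = -1925319/1242290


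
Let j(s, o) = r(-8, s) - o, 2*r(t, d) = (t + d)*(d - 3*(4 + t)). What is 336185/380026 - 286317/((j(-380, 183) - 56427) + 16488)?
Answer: -24573849823/2970853255 ≈ -8.2717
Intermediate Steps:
r(t, d) = (d + t)*(-12 + d - 3*t)/2 (r(t, d) = ((t + d)*(d - 3*(4 + t)))/2 = ((d + t)*(d + (-12 - 3*t)))/2 = ((d + t)*(-12 + d - 3*t))/2 = (d + t)*(-12 + d - 3*t)/2)
j(s, o) = -48 + s²/2 - o + 2*s (j(s, o) = (s²/2 - 6*s - 6*(-8) - 3/2*(-8)² - 1*s*(-8)) - o = (s²/2 - 6*s + 48 - 3/2*64 + 8*s) - o = (s²/2 - 6*s + 48 - 96 + 8*s) - o = (-48 + s²/2 + 2*s) - o = -48 + s²/2 - o + 2*s)
336185/380026 - 286317/((j(-380, 183) - 56427) + 16488) = 336185/380026 - 286317/(((-48 + (½)*(-380)² - 1*183 + 2*(-380)) - 56427) + 16488) = 336185*(1/380026) - 286317/(((-48 + (½)*144400 - 183 - 760) - 56427) + 16488) = 336185/380026 - 286317/(((-48 + 72200 - 183 - 760) - 56427) + 16488) = 336185/380026 - 286317/((71209 - 56427) + 16488) = 336185/380026 - 286317/(14782 + 16488) = 336185/380026 - 286317/31270 = -24573849823/2970853255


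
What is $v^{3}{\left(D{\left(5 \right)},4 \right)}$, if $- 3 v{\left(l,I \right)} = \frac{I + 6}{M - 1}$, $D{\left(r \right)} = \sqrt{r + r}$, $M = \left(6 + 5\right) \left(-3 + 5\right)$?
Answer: $- \frac{1000}{250047} \approx -0.0039992$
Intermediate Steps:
$M = 22$ ($M = 11 \cdot 2 = 22$)
$D{\left(r \right)} = \sqrt{2} \sqrt{r}$ ($D{\left(r \right)} = \sqrt{2 r} = \sqrt{2} \sqrt{r}$)
$v{\left(l,I \right)} = - \frac{2}{21} - \frac{I}{63}$ ($v{\left(l,I \right)} = - \frac{\left(I + 6\right) \frac{1}{22 - 1}}{3} = - \frac{\left(6 + I\right) \frac{1}{21}}{3} = - \frac{\frac{2}{7} + \frac{I}{21}}{3} = - \frac{2}{21} - \frac{I}{63}$)
$v^{3}{\left(D{\left(5 \right)},4 \right)} = \left(- \frac{2}{21} - \frac{4}{63}\right)^{3} = \left(- \frac{10}{63}\right)^{3} = - \frac{1000}{250047}$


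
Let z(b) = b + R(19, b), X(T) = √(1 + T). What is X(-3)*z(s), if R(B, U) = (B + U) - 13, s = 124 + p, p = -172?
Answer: -90*I*√2 ≈ -127.28*I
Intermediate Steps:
s = -48 (s = 124 - 172 = -48)
R(B, U) = -13 + B + U
z(b) = 6 + 2*b (z(b) = b + (-13 + 19 + b) = b + (6 + b) = 6 + 2*b)
X(-3)*z(s) = √(1 - 3)*(6 + 2*(-48)) = √(-2)*(6 - 96) = (I*√2)*(-90) = -90*I*√2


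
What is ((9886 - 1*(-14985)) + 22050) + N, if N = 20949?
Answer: 67870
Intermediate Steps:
((9886 - 1*(-14985)) + 22050) + N = ((9886 - 1*(-14985)) + 22050) + 20949 = ((9886 + 14985) + 22050) + 20949 = (24871 + 22050) + 20949 = 46921 + 20949 = 67870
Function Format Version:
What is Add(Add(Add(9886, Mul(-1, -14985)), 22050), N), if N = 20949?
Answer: 67870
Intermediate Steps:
Add(Add(Add(9886, Mul(-1, -14985)), 22050), N) = Add(Add(Add(9886, Mul(-1, -14985)), 22050), 20949) = Add(Add(Add(9886, 14985), 22050), 20949) = Add(Add(24871, 22050), 20949) = Add(46921, 20949) = 67870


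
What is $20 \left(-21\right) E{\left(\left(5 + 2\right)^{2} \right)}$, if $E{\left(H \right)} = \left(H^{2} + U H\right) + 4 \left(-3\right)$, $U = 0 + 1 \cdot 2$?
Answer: $-1044540$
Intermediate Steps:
$U = 2$ ($U = 0 + 2 = 2$)
$E{\left(H \right)} = -12 + H^{2} + 2 H$ ($E{\left(H \right)} = \left(H^{2} + 2 H\right) + 4 \left(-3\right) = \left(H^{2} + 2 H\right) - 12 = -12 + H^{2} + 2 H$)
$20 \left(-21\right) E{\left(\left(5 + 2\right)^{2} \right)} = 20 \left(-21\right) \left(-12 + \left(\left(5 + 2\right)^{2}\right)^{2} + 2 \left(5 + 2\right)^{2}\right) = - 420 \left(-12 + \left(7^{2}\right)^{2} + 2 \cdot 7^{2}\right) = - 420 \left(-12 + 49^{2} + 2 \cdot 49\right) = - 420 \left(-12 + 2401 + 98\right) = \left(-420\right) 2487 = -1044540$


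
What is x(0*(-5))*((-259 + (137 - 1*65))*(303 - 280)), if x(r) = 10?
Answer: -43010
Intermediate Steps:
x(0*(-5))*((-259 + (137 - 1*65))*(303 - 280)) = 10*((-259 + (137 - 1*65))*(303 - 280)) = 10*((-259 + (137 - 65))*23) = 10*((-259 + 72)*23) = 10*(-187*23) = 10*(-4301) = -43010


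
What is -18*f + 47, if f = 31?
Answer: -511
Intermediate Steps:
-18*f + 47 = -18*31 + 47 = -558 + 47 = -511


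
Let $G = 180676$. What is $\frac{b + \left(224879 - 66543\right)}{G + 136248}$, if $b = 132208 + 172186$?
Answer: $\frac{231365}{158462} \approx 1.4601$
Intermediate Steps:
$b = 304394$
$\frac{b + \left(224879 - 66543\right)}{G + 136248} = \frac{304394 + \left(224879 - 66543\right)}{180676 + 136248} = \frac{304394 + \left(224879 - 66543\right)}{316924} = \left(304394 + 158336\right) \frac{1}{316924} = 462730 \cdot \frac{1}{316924} = \frac{231365}{158462}$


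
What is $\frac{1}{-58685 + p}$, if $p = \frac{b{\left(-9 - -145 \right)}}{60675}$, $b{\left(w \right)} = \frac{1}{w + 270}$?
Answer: $- \frac{24634050}{1445649224249} \approx -1.704 \cdot 10^{-5}$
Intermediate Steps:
$b{\left(w \right)} = \frac{1}{270 + w}$
$p = \frac{1}{24634050}$ ($p = \frac{1}{\left(270 - -136\right) 60675} = \frac{1}{270 + \left(-9 + 145\right)} \frac{1}{60675} = \frac{1}{270 + 136} \cdot \frac{1}{60675} = \frac{1}{406} \cdot \frac{1}{60675} = \frac{1}{24634050} \approx 4.0594 \cdot 10^{-8}$)
$\frac{1}{-58685 + p} = \frac{1}{-58685 + \frac{1}{24634050}} = \frac{1}{- \frac{1445649224249}{24634050}} = - \frac{24634050}{1445649224249}$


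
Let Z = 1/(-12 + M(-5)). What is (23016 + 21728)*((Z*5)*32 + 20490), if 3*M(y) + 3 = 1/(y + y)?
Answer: 21073871280/23 ≈ 9.1625e+8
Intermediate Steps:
M(y) = -1 + 1/(6*y) (M(y) = -1 + 1/(3*(y + y)) = -1 + 1/(3*((2*y))) = -1 + (1/(2*y))/3 = -1 + 1/(6*y))
Z = -30/391 (Z = 1/(-12 + (⅙ - 1*(-5))/(-5)) = 1/(-12 - (⅙ + 5)/5) = 1/(-12 - ⅕*31/6) = 1/(-12 - 31/30) = 1/(-391/30) = -30/391 ≈ -0.076726)
(23016 + 21728)*((Z*5)*32 + 20490) = (23016 + 21728)*(-30/391*5*32 + 20490) = 44744*(-150/391*32 + 20490) = 44744*(-4800/391 + 20490) = 44744*(8006790/391) = 21073871280/23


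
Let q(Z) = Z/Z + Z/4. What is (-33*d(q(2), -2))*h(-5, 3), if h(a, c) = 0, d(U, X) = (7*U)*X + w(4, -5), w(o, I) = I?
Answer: 0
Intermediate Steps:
q(Z) = 1 + Z/4 (q(Z) = 1 + Z*(1/4) = 1 + Z/4)
d(U, X) = -5 + 7*U*X (d(U, X) = (7*U)*X - 5 = 7*U*X - 5 = -5 + 7*U*X)
(-33*d(q(2), -2))*h(-5, 3) = -33*(-5 + 7*(1 + (1/4)*2)*(-2))*0 = -33*(-5 + 7*(1 + 1/2)*(-2))*0 = -33*(-5 + 7*(3/2)*(-2))*0 = -33*(-5 - 21)*0 = -33*(-26)*0 = 858*0 = 0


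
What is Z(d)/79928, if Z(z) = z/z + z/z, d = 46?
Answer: 1/39964 ≈ 2.5023e-5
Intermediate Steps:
Z(z) = 2 (Z(z) = 1 + 1 = 2)
Z(d)/79928 = 2/79928 = 2*(1/79928) = 1/39964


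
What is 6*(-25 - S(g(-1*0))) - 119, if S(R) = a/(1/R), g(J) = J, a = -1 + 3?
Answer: -269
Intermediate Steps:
a = 2
S(R) = 2*R (S(R) = 2/(1/R) = 2*R)
6*(-25 - S(g(-1*0))) - 119 = 6*(-25 - 2*(-1*0)) - 119 = 6*(-25 - 2*0) - 119 = 6*(-25 - 1*0) - 119 = 6*(-25 + 0) - 119 = 6*(-25) - 119 = -150 - 119 = -269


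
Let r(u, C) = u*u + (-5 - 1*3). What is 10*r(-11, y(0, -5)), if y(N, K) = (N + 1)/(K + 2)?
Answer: 1130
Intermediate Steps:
y(N, K) = (1 + N)/(2 + K)
r(u, C) = -8 + u**2 (r(u, C) = u**2 + (-5 - 3) = u**2 - 8 = -8 + u**2)
10*r(-11, y(0, -5)) = 10*(-8 + (-11)**2) = 10*(-8 + 121) = 10*113 = 1130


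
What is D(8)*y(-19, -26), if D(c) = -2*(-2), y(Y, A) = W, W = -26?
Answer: -104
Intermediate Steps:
y(Y, A) = -26
D(c) = 4
D(8)*y(-19, -26) = 4*(-26) = -104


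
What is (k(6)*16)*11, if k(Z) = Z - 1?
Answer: 880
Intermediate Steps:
k(Z) = -1 + Z
(k(6)*16)*11 = ((-1 + 6)*16)*11 = (5*16)*11 = 80*11 = 880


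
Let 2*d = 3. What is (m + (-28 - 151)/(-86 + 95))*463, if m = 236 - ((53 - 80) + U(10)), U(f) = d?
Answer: 2013587/18 ≈ 1.1187e+5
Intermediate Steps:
d = 3/2 (d = (½)*3 = 3/2 ≈ 1.5000)
U(f) = 3/2
m = 523/2 (m = 236 - ((53 - 80) + 3/2) = 236 - (-27 + 3/2) = 236 - 1*(-51/2) = 236 + 51/2 = 523/2 ≈ 261.50)
(m + (-28 - 151)/(-86 + 95))*463 = (523/2 + (-28 - 151)/(-86 + 95))*463 = (523/2 - 179/9)*463 = (4349/18)*463 = 2013587/18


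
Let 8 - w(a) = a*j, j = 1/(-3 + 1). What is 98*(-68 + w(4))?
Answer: -5684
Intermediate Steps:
j = -½ (j = 1/(-2) = -½ ≈ -0.50000)
w(a) = 8 + a/2 (w(a) = 8 - a*(-1)/2 = 8 - (-1)*a/2 = 8 + a/2)
98*(-68 + w(4)) = 98*(-68 + (8 + (½)*4)) = 98*(-68 + (8 + 2)) = 98*(-68 + 10) = 98*(-58) = -5684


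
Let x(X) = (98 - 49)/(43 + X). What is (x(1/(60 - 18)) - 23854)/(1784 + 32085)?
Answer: -43102120/61201283 ≈ -0.70427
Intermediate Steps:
x(X) = 49/(43 + X)
(x(1/(60 - 18)) - 23854)/(1784 + 32085) = (49/(43 + 1/(60 - 18)) - 23854)/(1784 + 32085) = (49/(43 + 1/42) - 23854)/33869 = (49/(43 + 1/42) - 23854)*(1/33869) = (49/(1807/42) - 23854)*(1/33869) = (49*(42/1807) - 23854)*(1/33869) = (2058/1807 - 23854)*(1/33869) = -43102120/1807*1/33869 = -43102120/61201283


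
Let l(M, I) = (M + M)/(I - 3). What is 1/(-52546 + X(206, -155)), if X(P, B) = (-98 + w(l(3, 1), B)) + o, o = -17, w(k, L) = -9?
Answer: -1/52670 ≈ -1.8986e-5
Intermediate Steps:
l(M, I) = 2*M/(-3 + I) (l(M, I) = (2*M)/(-3 + I) = 2*M/(-3 + I))
X(P, B) = -124 (X(P, B) = (-98 - 9) - 17 = -107 - 17 = -124)
1/(-52546 + X(206, -155)) = 1/(-52546 - 124) = 1/(-52670) = -1/52670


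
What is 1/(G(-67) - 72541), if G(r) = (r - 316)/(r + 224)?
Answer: -157/11389320 ≈ -1.3785e-5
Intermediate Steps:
G(r) = (-316 + r)/(224 + r)
1/(G(-67) - 72541) = 1/((-316 - 67)/(224 - 67) - 72541) = 1/(-383/157 - 72541) = 1/(-11389320/157) = -157/11389320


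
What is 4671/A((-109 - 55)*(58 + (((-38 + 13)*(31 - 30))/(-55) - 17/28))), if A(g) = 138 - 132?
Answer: 1557/2 ≈ 778.50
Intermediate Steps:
A(g) = 6
4671/A((-109 - 55)*(58 + (((-38 + 13)*(31 - 30))/(-55) - 17/28))) = 4671/6 = 4671*(⅙) = 1557/2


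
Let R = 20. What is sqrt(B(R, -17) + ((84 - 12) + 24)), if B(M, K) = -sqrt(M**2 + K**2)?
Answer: sqrt(96 - sqrt(689)) ≈ 8.3517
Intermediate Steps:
B(M, K) = -sqrt(K**2 + M**2)
sqrt(B(R, -17) + ((84 - 12) + 24)) = sqrt(-sqrt((-17)**2 + 20**2) + ((84 - 12) + 24)) = sqrt(-sqrt(289 + 400) + (72 + 24)) = sqrt(-sqrt(689) + 96) = sqrt(96 - sqrt(689))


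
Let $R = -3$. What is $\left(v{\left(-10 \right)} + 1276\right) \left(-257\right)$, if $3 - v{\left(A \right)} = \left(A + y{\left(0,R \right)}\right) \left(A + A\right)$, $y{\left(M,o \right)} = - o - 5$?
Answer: $-267023$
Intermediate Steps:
$y{\left(M,o \right)} = -5 - o$
$v{\left(A \right)} = 3 - 2 A \left(-2 + A\right)$ ($v{\left(A \right)} = 3 - \left(A - 2\right) \left(A + A\right) = 3 - \left(A + \left(-5 + 3\right)\right) 2 A = 3 - \left(A - 2\right) 2 A = 3 - \left(-2 + A\right) 2 A = 3 - 2 A \left(-2 + A\right)$)
$\left(v{\left(-10 \right)} + 1276\right) \left(-257\right) = \left(\left(3 - 2 \left(-10\right)^{2} + 4 \left(-10\right)\right) + 1276\right) \left(-257\right) = \left(\left(3 - 200 - 40\right) + 1276\right) \left(-257\right) = \left(-237 + 1276\right) \left(-257\right) = 1039 \left(-257\right) = -267023$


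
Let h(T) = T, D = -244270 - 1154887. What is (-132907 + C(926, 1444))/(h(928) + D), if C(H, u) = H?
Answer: 131981/1398229 ≈ 0.094392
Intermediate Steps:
D = -1399157
(-132907 + C(926, 1444))/(h(928) + D) = (-132907 + 926)/(928 - 1399157) = -131981/(-1398229) = -131981*(-1/1398229) = 131981/1398229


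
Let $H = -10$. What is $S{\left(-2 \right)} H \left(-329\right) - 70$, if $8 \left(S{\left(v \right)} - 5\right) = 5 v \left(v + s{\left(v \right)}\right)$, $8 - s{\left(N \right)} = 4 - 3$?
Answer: $- \frac{8365}{2} \approx -4182.5$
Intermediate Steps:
$s{\left(N \right)} = 7$ ($s{\left(N \right)} = 8 - \left(4 - 3\right) = 8 - 1 = 7$)
$S{\left(v \right)} = 5 + \frac{5 v \left(7 + v\right)}{8}$ ($S{\left(v \right)} = 5 + \frac{5 v \left(v + 7\right)}{8} = 5 + \frac{5 v \left(7 + v\right)}{8}$)
$S{\left(-2 \right)} H \left(-329\right) - 70 = \left(5 + \frac{5 \left(-2\right)^{2}}{8} + \frac{35}{8} \left(-2\right)\right) \left(-10\right) \left(-329\right) - 70 = \left(5 + \frac{5}{8} \cdot 4 - \frac{35}{4}\right) \left(-10\right) \left(-329\right) - 70 = \left(5 + \frac{5}{2} - \frac{35}{4}\right) \left(-10\right) \left(-329\right) - 70 = \left(- \frac{5}{4}\right) \left(-10\right) \left(-329\right) - 70 = \frac{25}{2} \left(-329\right) - 70 = - \frac{8225}{2} - 70 = - \frac{8365}{2}$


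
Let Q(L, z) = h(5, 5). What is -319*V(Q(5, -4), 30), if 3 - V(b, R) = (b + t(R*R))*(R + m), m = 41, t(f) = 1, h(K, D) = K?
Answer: 134937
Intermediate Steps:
Q(L, z) = 5
V(b, R) = 3 - (1 + b)*(41 + R) (V(b, R) = 3 - (b + 1)*(R + 41) = 3 - (1 + b)*(41 + R))
-319*V(Q(5, -4), 30) = -319*(-38 - 1*30 - 41*5 - 1*30*5) = -319*(-38 - 30 - 205 - 150) = -319*(-423) = 134937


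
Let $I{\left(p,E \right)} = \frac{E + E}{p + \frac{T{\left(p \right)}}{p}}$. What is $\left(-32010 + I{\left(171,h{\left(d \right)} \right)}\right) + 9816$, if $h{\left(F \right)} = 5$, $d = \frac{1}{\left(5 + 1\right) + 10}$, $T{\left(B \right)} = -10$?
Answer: $- \frac{648751104}{29231} \approx -22194.0$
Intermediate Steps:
$d = \frac{1}{16}$ ($d = \frac{1}{6 + 10} = \frac{1}{16} \approx 0.0625$)
$I{\left(p,E \right)} = \frac{2 E}{p - \frac{10}{p}}$ ($I{\left(p,E \right)} = \frac{E + E}{p - \frac{10}{p}} = \frac{2 E}{p - \frac{10}{p}}$)
$\left(-32010 + I{\left(171,h{\left(d \right)} \right)}\right) + 9816 = \left(-32010 + 2 \cdot 5 \cdot 171 \frac{1}{-10 + 171^{2}}\right) + 9816 = \left(-32010 + 2 \cdot 5 \cdot 171 \frac{1}{-10 + 29241}\right) + 9816 = \left(-32010 + 2 \cdot 5 \cdot 171 \cdot \frac{1}{29231}\right) + 9816 = \left(-32010 + \frac{1710}{29231}\right) + 9816 = - \frac{935682600}{29231} + 9816 = - \frac{648751104}{29231}$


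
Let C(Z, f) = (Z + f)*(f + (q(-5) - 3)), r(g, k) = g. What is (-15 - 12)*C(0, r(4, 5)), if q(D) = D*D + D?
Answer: -2268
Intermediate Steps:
q(D) = D + D² (q(D) = D² + D = D + D²)
C(Z, f) = (17 + f)*(Z + f) (C(Z, f) = (Z + f)*(f + (-5*(1 - 5) - 3)) = (Z + f)*(f + (-5*(-4) - 3)) = (Z + f)*(f + (20 - 3)) = (Z + f)*(f + 17) = (Z + f)*(17 + f) = (17 + f)*(Z + f))
(-15 - 12)*C(0, r(4, 5)) = (-15 - 12)*(4² + 17*0 + 17*4 + 0*4) = -27*(16 + 0 + 68 + 0) = -27*84 = -2268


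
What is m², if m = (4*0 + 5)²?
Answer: 625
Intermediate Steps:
m = 25 (m = (0 + 5)² = 5² = 25)
m² = 25² = 625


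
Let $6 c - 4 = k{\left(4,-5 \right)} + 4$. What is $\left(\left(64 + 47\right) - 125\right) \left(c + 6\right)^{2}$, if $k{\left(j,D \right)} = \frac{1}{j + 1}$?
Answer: $- \frac{341887}{450} \approx -759.75$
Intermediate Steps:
$k{\left(j,D \right)} = \frac{1}{1 + j}$
$c = \frac{41}{30}$ ($c = \frac{2}{3} + \frac{\frac{1}{1 + 4} + 4}{6} = \frac{2}{3} + \frac{\frac{1}{5} + 4}{6} = \frac{2}{3} + \frac{1}{6} \cdot \frac{21}{5} = \frac{2}{3} + \frac{7}{10} = \frac{41}{30} \approx 1.3667$)
$\left(\left(64 + 47\right) - 125\right) \left(c + 6\right)^{2} = \left(\left(64 + 47\right) - 125\right) \left(\frac{41}{30} + 6\right)^{2} = \left(111 - 125\right) \left(\frac{221}{30}\right)^{2} = \left(-14\right) \frac{48841}{900} = - \frac{341887}{450}$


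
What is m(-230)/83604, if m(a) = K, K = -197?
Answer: -197/83604 ≈ -0.0023563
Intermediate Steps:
m(a) = -197
m(-230)/83604 = -197/83604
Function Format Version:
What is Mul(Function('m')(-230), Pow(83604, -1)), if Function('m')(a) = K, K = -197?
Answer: Rational(-197, 83604) ≈ -0.0023563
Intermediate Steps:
Function('m')(a) = -197
Mul(Function('m')(-230), Pow(83604, -1)) = Mul(-197, Pow(83604, -1)) = Mul(-197, Rational(1, 83604)) = Rational(-197, 83604)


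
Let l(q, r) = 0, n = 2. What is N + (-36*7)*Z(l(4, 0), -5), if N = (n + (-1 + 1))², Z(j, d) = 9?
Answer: -2264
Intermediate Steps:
N = 4 (N = (2 + (-1 + 1))² = (2 + 0)² = 2² = 4)
N + (-36*7)*Z(l(4, 0), -5) = 4 - 36*7*9 = 4 - 252*9 = 4 - 2268 = -2264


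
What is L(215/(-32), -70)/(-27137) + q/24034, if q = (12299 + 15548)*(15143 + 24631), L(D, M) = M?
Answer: 15028289324783/326105329 ≈ 46084.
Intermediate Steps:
q = 1107586578 (q = 27847*39774 = 1107586578)
L(215/(-32), -70)/(-27137) + q/24034 = -70/(-27137) + 1107586578/24034 = -70*(-1/27137) + 1107586578*(1/24034) = 70/27137 + 553793289/12017 = 15028289324783/326105329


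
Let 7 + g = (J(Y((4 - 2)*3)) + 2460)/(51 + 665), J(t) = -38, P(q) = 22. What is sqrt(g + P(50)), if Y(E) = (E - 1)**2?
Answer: sqrt(2355998)/358 ≈ 4.2875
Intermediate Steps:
Y(E) = (-1 + E)**2
g = -1295/358 (g = -7 + (-38 + 2460)/(51 + 665) = -7 + 2422/716 = -7 + 2422*(1/716) = -7 + 1211/358 = -1295/358 ≈ -3.6173)
sqrt(g + P(50)) = sqrt(-1295/358 + 22) = sqrt(6581/358) = sqrt(2355998)/358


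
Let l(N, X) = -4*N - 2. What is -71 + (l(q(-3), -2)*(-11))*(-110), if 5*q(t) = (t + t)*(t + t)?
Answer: -37339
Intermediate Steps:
q(t) = 4*t²/5 (q(t) = ((t + t)*(t + t))/5 = ((2*t)*(2*t))/5 = (4*t²)/5 = 4*t²/5)
l(N, X) = -2 - 4*N
-71 + (l(q(-3), -2)*(-11))*(-110) = -71 + ((-2 - 16*(-3)²/5)*(-11))*(-110) = -71 + ((-2 - 16*9/5)*(-11))*(-110) = -71 + ((-2 - 4*36/5)*(-11))*(-110) = -71 + ((-2 - 144/5)*(-11))*(-110) = -71 - 154/5*(-11)*(-110) = -71 + (1694/5)*(-110) = -71 - 37268 = -37339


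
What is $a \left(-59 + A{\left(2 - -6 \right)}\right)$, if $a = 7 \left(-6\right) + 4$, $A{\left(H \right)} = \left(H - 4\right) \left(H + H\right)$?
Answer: $-190$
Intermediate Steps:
$A{\left(H \right)} = 2 H \left(-4 + H\right)$ ($A{\left(H \right)} = \left(-4 + H\right) 2 H = 2 H \left(-4 + H\right)$)
$a = -38$ ($a = -42 + 4 = -38$)
$a \left(-59 + A{\left(2 - -6 \right)}\right) = - 38 \left(-59 + 2 \left(2 - -6\right) \left(-4 + \left(2 - -6\right)\right)\right) = - 38 \left(-59 + 2 \left(2 + 6\right) \left(-4 + \left(2 + 6\right)\right)\right) = - 38 \left(-59 + 2 \cdot 8 \left(-4 + 8\right)\right) = - 38 \left(-59 + 2 \cdot 8 \cdot 4\right) = - 38 \left(-59 + 64\right) = \left(-38\right) 5 = -190$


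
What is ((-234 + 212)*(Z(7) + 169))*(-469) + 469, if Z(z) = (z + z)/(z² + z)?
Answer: 3493581/2 ≈ 1.7468e+6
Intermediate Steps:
Z(z) = 2*z/(z + z²) (Z(z) = (2*z)/(z + z²) = 2*z/(z + z²))
((-234 + 212)*(Z(7) + 169))*(-469) + 469 = ((-234 + 212)*(2/(1 + 7) + 169))*(-469) + 469 = -22*(2/8 + 169)*(-469) + 469 = -22*(2*(⅛) + 169)*(-469) + 469 = -22*(¼ + 169)*(-469) + 469 = -22*677/4*(-469) + 469 = -7447/2*(-469) + 469 = 3492643/2 + 469 = 3493581/2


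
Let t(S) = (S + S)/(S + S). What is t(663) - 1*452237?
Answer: -452236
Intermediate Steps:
t(S) = 1 (t(S) = (2*S)/((2*S)) = (2*S)*(1/(2*S)) = 1)
t(663) - 1*452237 = 1 - 1*452237 = 1 - 452237 = -452236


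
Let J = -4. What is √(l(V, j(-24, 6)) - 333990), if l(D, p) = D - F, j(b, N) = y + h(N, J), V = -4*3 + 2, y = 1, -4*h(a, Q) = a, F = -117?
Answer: I*√333883 ≈ 577.83*I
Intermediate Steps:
h(a, Q) = -a/4
V = -10 (V = -12 + 2 = -10)
j(b, N) = 1 - N/4
l(D, p) = 117 + D (l(D, p) = D - 1*(-117) = D + 117 = 117 + D)
√(l(V, j(-24, 6)) - 333990) = √((117 - 10) - 333990) = √(107 - 333990) = √(-333883) = I*√333883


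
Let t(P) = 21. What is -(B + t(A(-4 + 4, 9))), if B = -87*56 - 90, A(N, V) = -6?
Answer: 4941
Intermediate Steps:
B = -4962 (B = -4872 - 90 = -4962)
-(B + t(A(-4 + 4, 9))) = -(-4962 + 21) = -1*(-4941) = 4941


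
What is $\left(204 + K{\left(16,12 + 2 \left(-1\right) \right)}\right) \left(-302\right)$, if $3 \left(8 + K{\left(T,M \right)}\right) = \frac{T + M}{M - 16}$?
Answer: $- \frac{528802}{9} \approx -58756.0$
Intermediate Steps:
$K{\left(T,M \right)} = -8 + \frac{M + T}{3 \left(-16 + M\right)}$ ($K{\left(T,M \right)} = -8 + \frac{\left(T + M\right) \frac{1}{M - 16}}{3} = -8 + \frac{\left(M + T\right) \frac{1}{-16 + M}}{3} = -8 + \frac{\frac{1}{-16 + M} \left(M + T\right)}{3} = -8 + \frac{M + T}{3 \left(-16 + M\right)}$)
$\left(204 + K{\left(16,12 + 2 \left(-1\right) \right)}\right) \left(-302\right) = \left(204 + \frac{384 + 16 - 23 \left(12 + 2 \left(-1\right)\right)}{3 \left(-16 + \left(12 + 2 \left(-1\right)\right)\right)}\right) \left(-302\right) = \left(204 + \frac{384 + 16 - 23 \left(12 - 2\right)}{3 \left(-16 + \left(12 - 2\right)\right)}\right) \left(-302\right) = \left(204 + \frac{384 + 16 - 230}{3 \left(-16 + 10\right)}\right) \left(-302\right) = \left(204 + \frac{384 + 16 - 230}{3 \left(-6\right)}\right) \left(-302\right) = \left(204 + \frac{1}{3} \left(- \frac{1}{6}\right) 170\right) \left(-302\right) = \left(204 - \frac{85}{9}\right) \left(-302\right) = \frac{1751}{9} \left(-302\right) = - \frac{528802}{9}$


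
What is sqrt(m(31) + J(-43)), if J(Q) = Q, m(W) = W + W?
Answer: sqrt(19) ≈ 4.3589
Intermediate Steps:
m(W) = 2*W
sqrt(m(31) + J(-43)) = sqrt(2*31 - 43) = sqrt(62 - 43) = sqrt(19)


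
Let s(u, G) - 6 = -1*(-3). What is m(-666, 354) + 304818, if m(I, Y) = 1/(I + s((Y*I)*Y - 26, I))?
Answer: 200265425/657 ≈ 3.0482e+5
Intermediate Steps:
s(u, G) = 9 (s(u, G) = 6 - 1*(-3) = 6 + 3 = 9)
m(I, Y) = 1/(9 + I) (m(I, Y) = 1/(I + 9) = 1/(9 + I))
m(-666, 354) + 304818 = 1/(9 - 666) + 304818 = 1/(-657) + 304818 = -1/657 + 304818 = 200265425/657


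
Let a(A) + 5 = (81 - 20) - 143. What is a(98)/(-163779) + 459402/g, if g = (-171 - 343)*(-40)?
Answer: 12540364813/561216040 ≈ 22.345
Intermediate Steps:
a(A) = -87 (a(A) = -5 + ((81 - 20) - 143) = -5 + (61 - 143) = -5 - 82 = -87)
g = 20560 (g = -514*(-40) = 20560)
a(98)/(-163779) + 459402/g = -87/(-163779) + 459402/20560 = -87*(-1/163779) + 459402*(1/20560) = 29/54593 + 229701/10280 = 12540364813/561216040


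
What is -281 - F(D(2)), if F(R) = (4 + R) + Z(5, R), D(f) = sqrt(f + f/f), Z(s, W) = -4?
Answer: -281 - sqrt(3) ≈ -282.73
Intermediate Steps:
D(f) = sqrt(1 + f) (D(f) = sqrt(f + 1) = sqrt(1 + f))
F(R) = R (F(R) = (4 + R) - 4 = R)
-281 - F(D(2)) = -281 - sqrt(1 + 2) = -281 - sqrt(3)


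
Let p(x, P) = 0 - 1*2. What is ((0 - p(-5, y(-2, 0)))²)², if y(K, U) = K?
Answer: 16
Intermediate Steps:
p(x, P) = -2 (p(x, P) = 0 - 2 = -2)
((0 - p(-5, y(-2, 0)))²)² = ((0 - 1*(-2))²)² = ((0 + 2)²)² = (2²)² = 4² = 16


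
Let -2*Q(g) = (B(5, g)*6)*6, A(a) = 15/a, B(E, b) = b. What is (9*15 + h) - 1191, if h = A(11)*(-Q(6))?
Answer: -9996/11 ≈ -908.73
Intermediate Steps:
Q(g) = -18*g (Q(g) = -g*6*6/2 = -6*g*6/2 = -18*g)
h = 1620/11 (h = (15/11)*(-(-18)*6) = (15*(1/11))*(-1*(-108)) = (15/11)*108 = 1620/11 ≈ 147.27)
(9*15 + h) - 1191 = (9*15 + 1620/11) - 1191 = (135 + 1620/11) - 1191 = 3105/11 - 1191 = -9996/11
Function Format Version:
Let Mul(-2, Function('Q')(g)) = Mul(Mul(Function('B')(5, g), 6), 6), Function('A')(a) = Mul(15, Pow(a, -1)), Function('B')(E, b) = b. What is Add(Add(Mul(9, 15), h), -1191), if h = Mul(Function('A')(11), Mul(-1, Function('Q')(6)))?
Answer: Rational(-9996, 11) ≈ -908.73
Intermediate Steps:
Function('Q')(g) = Mul(-18, g) (Function('Q')(g) = Mul(Rational(-1, 2), Mul(Mul(g, 6), 6)) = Mul(Rational(-1, 2), Mul(Mul(6, g), 6)) = Mul(Rational(-1, 2), Mul(36, g)) = Mul(-18, g))
h = Rational(1620, 11) (h = Mul(Mul(15, Pow(11, -1)), Mul(-1, Mul(-18, 6))) = Mul(Mul(15, Rational(1, 11)), Mul(-1, -108)) = Mul(Rational(15, 11), 108) = Rational(1620, 11) ≈ 147.27)
Add(Add(Mul(9, 15), h), -1191) = Add(Add(Mul(9, 15), Rational(1620, 11)), -1191) = Add(Add(135, Rational(1620, 11)), -1191) = Add(Rational(3105, 11), -1191) = Rational(-9996, 11)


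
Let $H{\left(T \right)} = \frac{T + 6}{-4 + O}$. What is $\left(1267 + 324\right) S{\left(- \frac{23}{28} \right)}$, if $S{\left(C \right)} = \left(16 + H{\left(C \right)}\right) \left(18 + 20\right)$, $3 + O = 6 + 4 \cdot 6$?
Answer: $\frac{315862821}{322} \approx 9.8094 \cdot 10^{5}$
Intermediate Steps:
$O = 27$ ($O = -3 + \left(6 + 4 \cdot 6\right) = -3 + \left(6 + 24\right) = -3 + 30 = 27$)
$H{\left(T \right)} = \frac{6}{23} + \frac{T}{23}$ ($H{\left(T \right)} = \frac{T + 6}{-4 + 27} = \frac{6 + T}{23} = \left(6 + T\right) \frac{1}{23} = \frac{6}{23} + \frac{T}{23}$)
$S{\left(C \right)} = \frac{14212}{23} + \frac{38 C}{23}$ ($S{\left(C \right)} = \left(16 + \left(\frac{6}{23} + \frac{C}{23}\right)\right) \left(18 + 20\right) = \left(\frac{374}{23} + \frac{C}{23}\right) 38 = \frac{14212}{23} + \frac{38 C}{23}$)
$\left(1267 + 324\right) S{\left(- \frac{23}{28} \right)} = \left(1267 + 324\right) \left(\frac{14212}{23} + \frac{38 \left(- \frac{23}{28}\right)}{23}\right) = 1591 \left(\frac{14212}{23} + \frac{38 \left(\left(-23\right) \frac{1}{28}\right)}{23}\right) = 1591 \left(\frac{14212}{23} + \frac{38}{23} \left(- \frac{23}{28}\right)\right) = 1591 \left(\frac{14212}{23} - \frac{19}{14}\right) = 1591 \cdot \frac{198531}{322} = \frac{315862821}{322}$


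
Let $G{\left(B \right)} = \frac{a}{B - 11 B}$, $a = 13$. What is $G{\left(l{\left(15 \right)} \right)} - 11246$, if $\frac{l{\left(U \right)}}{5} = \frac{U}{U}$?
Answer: $- \frac{562313}{50} \approx -11246.0$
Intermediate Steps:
$l{\left(U \right)} = 5$ ($l{\left(U \right)} = 5 \frac{U}{U} = 5 \cdot 1 = 5$)
$G{\left(B \right)} = - \frac{13}{10 B}$ ($G{\left(B \right)} = \frac{1}{B - 11 B} 13 = \frac{1}{\left(-10\right) B} 13 = - \frac{1}{10 B} 13 = - \frac{13}{10 B}$)
$G{\left(l{\left(15 \right)} \right)} - 11246 = - \frac{13}{10 \cdot 5} - 11246 = \left(- \frac{13}{10}\right) \frac{1}{5} - 11246 = - \frac{13}{50} - 11246 = - \frac{562313}{50}$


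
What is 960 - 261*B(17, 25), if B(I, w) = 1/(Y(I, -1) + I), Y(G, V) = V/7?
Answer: 111453/118 ≈ 944.52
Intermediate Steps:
Y(G, V) = V/7 (Y(G, V) = V*(⅐) = V/7)
B(I, w) = 1/(-⅐ + I) (B(I, w) = 1/((⅐)*(-1) + I) = 1/(-⅐ + I))
960 - 261*B(17, 25) = 960 - 1827/(-1 + 7*17) = 960 - 1827/(-1 + 119) = 960 - 1827/118 = 111453/118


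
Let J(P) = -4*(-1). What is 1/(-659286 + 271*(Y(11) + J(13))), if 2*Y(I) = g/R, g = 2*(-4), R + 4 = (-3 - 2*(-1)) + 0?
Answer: -5/3289926 ≈ -1.5198e-6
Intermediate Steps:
J(P) = 4
R = -5 (R = -4 + ((-3 - 2*(-1)) + 0) = -4 + ((-3 + 2) + 0) = -4 + (-1 + 0) = -4 - 1 = -5)
g = -8
Y(I) = ⅘ (Y(I) = (-8/(-5))/2 = (-8*(-⅕))/2 = (½)*(8/5) = ⅘)
1/(-659286 + 271*(Y(11) + J(13))) = 1/(-659286 + 271*(⅘ + 4)) = 1/(-659286 + 271*(24/5)) = 1/(-659286 + 6504/5) = 1/(-3289926/5) = -5/3289926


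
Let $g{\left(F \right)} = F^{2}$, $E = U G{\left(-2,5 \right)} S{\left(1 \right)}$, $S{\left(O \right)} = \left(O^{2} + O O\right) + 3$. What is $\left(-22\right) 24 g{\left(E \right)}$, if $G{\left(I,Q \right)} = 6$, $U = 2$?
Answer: $-1900800$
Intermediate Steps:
$S{\left(O \right)} = 3 + 2 O^{2}$ ($S{\left(O \right)} = \left(O^{2} + O^{2}\right) + 3 = 2 O^{2} + 3 = 3 + 2 O^{2}$)
$E = 60$ ($E = 2 \cdot 6 \left(3 + 2 \cdot 1^{2}\right) = 12 \left(3 + 2 \cdot 1\right) = 12 \left(3 + 2\right) = 12 \cdot 5 = 60$)
$\left(-22\right) 24 g{\left(E \right)} = \left(-22\right) 24 \cdot 60^{2} = \left(-528\right) 3600 = -1900800$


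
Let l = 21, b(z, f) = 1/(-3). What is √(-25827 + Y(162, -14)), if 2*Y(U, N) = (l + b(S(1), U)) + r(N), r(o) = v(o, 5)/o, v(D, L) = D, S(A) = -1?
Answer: I*√929382/6 ≈ 160.67*I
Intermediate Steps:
b(z, f) = -⅓
r(o) = 1 (r(o) = o/o = 1)
Y(U, N) = 65/6 (Y(U, N) = ((21 - ⅓) + 1)/2 = (62/3 + 1)/2 = (½)*(65/3) = 65/6)
√(-25827 + Y(162, -14)) = √(-25827 + 65/6) = √(-154897/6) = I*√929382/6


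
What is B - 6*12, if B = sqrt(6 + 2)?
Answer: -72 + 2*sqrt(2) ≈ -69.172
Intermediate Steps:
B = 2*sqrt(2) (B = sqrt(8) = 2*sqrt(2) ≈ 2.8284)
B - 6*12 = 2*sqrt(2) - 6*12 = 2*sqrt(2) - 72 = -72 + 2*sqrt(2)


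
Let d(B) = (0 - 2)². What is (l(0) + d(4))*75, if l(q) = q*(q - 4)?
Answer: 300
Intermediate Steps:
d(B) = 4 (d(B) = (-2)² = 4)
l(q) = q*(-4 + q)
(l(0) + d(4))*75 = (0*(-4 + 0) + 4)*75 = (0*(-4) + 4)*75 = (0 + 4)*75 = 4*75 = 300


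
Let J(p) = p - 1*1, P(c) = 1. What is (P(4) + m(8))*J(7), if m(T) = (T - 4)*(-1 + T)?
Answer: 174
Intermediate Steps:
m(T) = (-1 + T)*(-4 + T) (m(T) = (-4 + T)*(-1 + T) = (-1 + T)*(-4 + T))
J(p) = -1 + p (J(p) = p - 1 = -1 + p)
(P(4) + m(8))*J(7) = (1 + (4 + 8² - 5*8))*(-1 + 7) = (1 + (4 + 64 - 40))*6 = (1 + 28)*6 = 29*6 = 174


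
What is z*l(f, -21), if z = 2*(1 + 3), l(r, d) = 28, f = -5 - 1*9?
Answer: 224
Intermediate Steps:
f = -14 (f = -5 - 9 = -14)
z = 8 (z = 2*4 = 8)
z*l(f, -21) = 8*28 = 224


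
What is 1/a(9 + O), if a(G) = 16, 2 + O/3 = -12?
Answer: 1/16 ≈ 0.062500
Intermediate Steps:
O = -42 (O = -6 + 3*(-12) = -6 - 36 = -42)
1/a(9 + O) = 1/16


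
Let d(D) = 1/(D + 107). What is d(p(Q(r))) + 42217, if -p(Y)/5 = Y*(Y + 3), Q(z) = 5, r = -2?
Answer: 3926180/93 ≈ 42217.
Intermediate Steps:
p(Y) = -5*Y*(3 + Y) (p(Y) = -5*Y*(Y + 3) = -5*Y*(3 + Y))
d(D) = 1/(107 + D)
d(p(Q(r))) + 42217 = 1/(107 - 5*5*(3 + 5)) + 42217 = 1/(107 - 5*5*8) + 42217 = 1/(107 - 200) + 42217 = 1/(-93) + 42217 = -1/93 + 42217 = 3926180/93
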